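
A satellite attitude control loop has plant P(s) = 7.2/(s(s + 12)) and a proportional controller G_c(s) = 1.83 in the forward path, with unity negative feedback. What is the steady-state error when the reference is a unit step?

0

The open loop G_c(s)P(s) has a pole at the origin (type 1), so the static position error constant is infinite and e_ss = 1/(1+∞) = 0.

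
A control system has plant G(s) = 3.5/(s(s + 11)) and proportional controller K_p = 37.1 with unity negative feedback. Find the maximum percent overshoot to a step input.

17.7%

Closed-loop characteristic equation: s² + 11s + 129.8 = 0, so ω_n = 11.4 rad/s and ζ = 11/(2·11.4) = 0.4827.
%OS = 100·exp(−πζ/√(1−ζ²)) = 100·exp(−π·0.4827/√0.767) = 17.7%.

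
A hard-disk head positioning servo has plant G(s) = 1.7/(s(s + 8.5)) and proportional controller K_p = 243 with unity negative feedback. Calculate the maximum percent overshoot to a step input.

From 1 + K_pG(s) = 0: s² + 8.5s + 413.1 = 0 ⇒ ω_n = 20.32, ζ = 0.2091.
%OS = 100·exp(−πζ/√(1−ζ²)) = 100·exp(−π·0.2091/√0.9563) = 51.1%.

51.1%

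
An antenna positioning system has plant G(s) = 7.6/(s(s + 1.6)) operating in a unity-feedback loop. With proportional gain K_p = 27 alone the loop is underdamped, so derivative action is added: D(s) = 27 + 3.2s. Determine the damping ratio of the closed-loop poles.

ζ = 0.905

Forward path: (27 + 3.2s)·7.6/(s(s+1.6)). The closed-loop characteristic equation is s² + (1.6 + 7.6·3.2)s + 7.6·27 = 0.
That is s² + 25.92s + 205.2 = 0, so ω_n = 14.32 rad/s and ζ = 25.92/(2·14.32) = 0.9047.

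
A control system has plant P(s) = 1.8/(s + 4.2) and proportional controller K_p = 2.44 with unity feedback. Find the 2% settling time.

Closed-loop transfer function: T(s) = K_p·P(s)/(1 + K_p·P(s)) = 4.392/(s + 4.2 + 4.392) = 4.392/(s + 8.592).
Time constant τ = 1/8.592 = 0.1164 s, so the 2% settling time is about 4τ = 0.466 s.

T_s ≈ 0.466 s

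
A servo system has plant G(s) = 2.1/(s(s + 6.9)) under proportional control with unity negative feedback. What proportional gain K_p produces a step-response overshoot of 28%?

From %OS = 100·exp(−πζ/√(1−ζ²)) = 28%, ζ = −ln(0.28)/√(π²+ln²(0.28)) = 0.3755.
Characteristic equation s² + 6.9s + 2.1K_p = 0 gives ζ = 6.9/(2√(2.1K_p)).
Setting ζ = 0.3755: √(2.1K_p) = 6.9/(2·0.3755) = 9.187, so K_p = 84.4/2.1 = 40.2.

K_p = 40.2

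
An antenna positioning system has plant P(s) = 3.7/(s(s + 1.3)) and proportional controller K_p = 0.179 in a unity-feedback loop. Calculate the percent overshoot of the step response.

1.55%

From 1 + K_pP(s) = 0: s² + 1.3s + 0.6623 = 0 ⇒ ω_n = 0.8138, ζ = 0.7987.
%OS = 100·exp(−πζ/√(1−ζ²)) = 100·exp(−π·0.7987/√0.3621) = 1.55%.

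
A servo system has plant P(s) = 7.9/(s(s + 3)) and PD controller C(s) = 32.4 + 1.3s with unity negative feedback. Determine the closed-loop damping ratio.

ζ = 0.415

Forward path: (32.4 + 1.3s)·7.9/(s(s+3)). The closed-loop characteristic equation is s² + (3 + 7.9·1.3)s + 7.9·32.4 = 0.
That is s² + 13.27s + 256 = 0, so ω_n = 16 rad/s and ζ = 13.27/(2·16) = 0.4147.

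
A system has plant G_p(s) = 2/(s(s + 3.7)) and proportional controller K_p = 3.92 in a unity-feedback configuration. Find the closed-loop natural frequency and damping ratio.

The closed-loop denominator is s(s+3.7) + 3.92·2 = s² + 3.7s + 7.84.
So ω_n² = 7.84 ⇒ ω_n = 2.8 rad/s, and ζ = 3.7/(2ω_n) = 0.661.

ω_n = 2.8 rad/s, ζ = 0.661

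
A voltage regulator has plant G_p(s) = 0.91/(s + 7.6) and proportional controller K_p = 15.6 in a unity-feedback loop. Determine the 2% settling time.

Closed-loop transfer function: T(s) = K_p·G_p(s)/(1 + K_p·G_p(s)) = 14.2/(s + 7.6 + 14.2) = 14.2/(s + 21.8).
Time constant τ = 1/21.8 = 0.04588 s, so the 2% settling time is about 4τ = 0.184 s.

T_s ≈ 0.184 s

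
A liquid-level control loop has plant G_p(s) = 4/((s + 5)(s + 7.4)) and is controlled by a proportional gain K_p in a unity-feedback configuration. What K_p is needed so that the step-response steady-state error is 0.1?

Steady-state error for a unit step on this type-0 loop is 1/(1 + K_p·G_p(0)).
G_p(0) = 0.1081. Require 1/(1 + K_p·0.1081) = 0.1, so 1 + 0.1081·K_p = 10.
K_p = (10 − 1)/0.1081 = 83.2.

K_p = 83.2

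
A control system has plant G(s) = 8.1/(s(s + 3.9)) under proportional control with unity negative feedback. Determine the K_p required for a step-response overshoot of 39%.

From %OS = 100·exp(−πζ/√(1−ζ²)) = 39%, ζ = −ln(0.39)/√(π²+ln²(0.39)) = 0.2871.
Characteristic equation s² + 3.9s + 8.1K_p = 0 gives ζ = 3.9/(2√(8.1K_p)).
Setting ζ = 0.2871: √(8.1K_p) = 3.9/(2·0.2871) = 6.792, so K_p = 46.13/8.1 = 5.7.

K_p = 5.7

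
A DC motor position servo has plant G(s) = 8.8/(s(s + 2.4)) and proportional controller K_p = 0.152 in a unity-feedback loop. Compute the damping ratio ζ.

ζ = 1.04

1 + K_p·G(s) = 0 gives s² + 2.4s + 1.338 = 0.
Matching s² + 2ζω_n s + ω_n²: ω_n = √1.338 = 1.157 rad/s and 2ζω_n = 2.4, so ζ = 2.4/(2·1.157) = 1.04.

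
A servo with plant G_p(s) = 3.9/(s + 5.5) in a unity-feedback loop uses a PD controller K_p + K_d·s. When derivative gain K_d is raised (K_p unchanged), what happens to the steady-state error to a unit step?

unchanged

At s = 0 the derivative term contributes nothing: C(0) = K_p regardless of K_d, so K_pos = K_p·G_p(0) and e_ss are unchanged.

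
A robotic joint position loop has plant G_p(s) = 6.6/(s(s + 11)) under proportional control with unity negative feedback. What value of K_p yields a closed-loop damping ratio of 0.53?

K_p = 16.3

Closed-loop characteristic equation: s² + 11s + K_p·6.6 = 0.
So ω_n = √(6.6K_p) and 2ζω_n = 11, giving ζ = 11/(2√(6.6K_p)).
Setting ζ = 0.53: √(6.6K_p) = 11/(2·0.53) = 10.38, so K_p = 107.7/6.6 = 16.3.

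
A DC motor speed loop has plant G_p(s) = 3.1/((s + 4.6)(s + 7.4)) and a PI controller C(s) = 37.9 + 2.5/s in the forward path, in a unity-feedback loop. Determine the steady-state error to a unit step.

0

The open loop C(s)G_p(s) has a pole at the origin (type 1), so the static position error constant is infinite and e_ss = 1/(1+∞) = 0.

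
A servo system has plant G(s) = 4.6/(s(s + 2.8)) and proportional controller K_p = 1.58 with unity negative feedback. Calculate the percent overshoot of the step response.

From 1 + K_pG(s) = 0: s² + 2.8s + 7.268 = 0 ⇒ ω_n = 2.696, ζ = 0.5193.
%OS = 100·exp(−πζ/√(1−ζ²)) = 100·exp(−π·0.5193/√0.7303) = 14.8%.

14.8%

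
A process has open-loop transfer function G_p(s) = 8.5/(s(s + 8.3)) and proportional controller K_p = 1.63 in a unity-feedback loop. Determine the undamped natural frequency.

With unity feedback the closed-loop characteristic equation is s² + 8.3s + 1.63·8.5 = s² + 8.3s + 13.85 = 0.
So ω_n² = 13.85 ⇒ ω_n = 3.722 rad/s, and ζ = 8.3/(2ω_n) = 1.11.

ω_n = 3.72 rad/s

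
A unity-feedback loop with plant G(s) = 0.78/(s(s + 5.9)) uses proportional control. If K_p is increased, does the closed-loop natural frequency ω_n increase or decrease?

increase

ω_n = √(0.78·K_p), which grows with K_p.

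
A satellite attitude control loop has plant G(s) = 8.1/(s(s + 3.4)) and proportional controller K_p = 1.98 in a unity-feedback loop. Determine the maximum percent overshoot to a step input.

22.9%

From 1 + K_pG(s) = 0: s² + 3.4s + 16.04 = 0 ⇒ ω_n = 4.005, ζ = 0.4245.
%OS = 100·exp(−πζ/√(1−ζ²)) = 100·exp(−π·0.4245/√0.8198) = 22.9%.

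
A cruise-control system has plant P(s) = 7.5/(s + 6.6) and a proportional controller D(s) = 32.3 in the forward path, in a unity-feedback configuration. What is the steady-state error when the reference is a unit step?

0.0265

The loop is type 0. Static position error constant K_pos = D(0)·P(0) = 32.3·1.136 = 36.7.
Steady-state error to a unit step: e_ss = 1/(1+K_pos) = 1/37.7 = 0.0265.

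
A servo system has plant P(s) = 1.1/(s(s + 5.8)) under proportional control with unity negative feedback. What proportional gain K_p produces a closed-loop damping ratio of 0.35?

K_p = 62.4

Closed-loop characteristic equation: s² + 5.8s + K_p·1.1 = 0.
So ω_n = √(1.1K_p) and 2ζω_n = 5.8, giving ζ = 5.8/(2√(1.1K_p)).
Setting ζ = 0.35: √(1.1K_p) = 5.8/(2·0.35) = 8.286, so K_p = 68.65/1.1 = 62.4.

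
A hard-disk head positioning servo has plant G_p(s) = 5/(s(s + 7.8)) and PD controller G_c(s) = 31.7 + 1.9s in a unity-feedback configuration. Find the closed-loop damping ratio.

ζ = 0.687

Forward path: (31.7 + 1.9s)·5/(s(s+7.8)). The closed-loop characteristic equation is s² + (7.8 + 5·1.9)s + 5·31.7 = 0.
That is s² + 17.3s + 158.5 = 0, so ω_n = 12.59 rad/s and ζ = 17.3/(2·12.59) = 0.6871.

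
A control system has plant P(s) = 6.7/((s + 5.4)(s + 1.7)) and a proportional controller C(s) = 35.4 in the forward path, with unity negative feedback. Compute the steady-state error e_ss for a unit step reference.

0.0373

The loop is type 0. Static position error constant K_pos = C(0)·P(0) = 35.4·0.7298 = 25.84.
Steady-state error to a unit step: e_ss = 1/(1+K_pos) = 1/26.84 = 0.0373.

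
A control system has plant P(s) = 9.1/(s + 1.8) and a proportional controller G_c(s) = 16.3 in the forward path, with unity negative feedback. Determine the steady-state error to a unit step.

The loop is type 0. Static position error constant K_pos = G_c(0)·P(0) = 16.3·5.056 = 82.41.
Steady-state error to a unit step: e_ss = 1/(1+K_pos) = 1/83.41 = 0.012.

0.012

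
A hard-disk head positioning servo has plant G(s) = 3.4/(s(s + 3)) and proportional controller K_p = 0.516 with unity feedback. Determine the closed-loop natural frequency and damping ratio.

ω_n = 1.32 rad/s, ζ = 1.13

The closed-loop denominator is s(s+3) + 0.516·3.4 = s² + 3s + 1.754.
So ω_n² = 1.754 ⇒ ω_n = 1.325 rad/s, and ζ = 3/(2ω_n) = 1.13.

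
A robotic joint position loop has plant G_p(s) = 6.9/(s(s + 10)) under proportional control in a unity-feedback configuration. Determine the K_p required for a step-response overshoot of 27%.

From %OS = 100·exp(−πζ/√(1−ζ²)) = 27%, ζ = −ln(0.27)/√(π²+ln²(0.27)) = 0.3847.
Characteristic equation s² + 10s + 6.9K_p = 0 gives ζ = 10/(2√(6.9K_p)).
Setting ζ = 0.3847: √(6.9K_p) = 10/(2·0.3847) = 13, so K_p = 168.9/6.9 = 24.5.

K_p = 24.5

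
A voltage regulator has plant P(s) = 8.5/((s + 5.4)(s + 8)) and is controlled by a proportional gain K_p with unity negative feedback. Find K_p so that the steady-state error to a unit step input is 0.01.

K_p = 503

The loop is type 0, so e_ss(step) = 1/(1 + K_pos) with K_pos = K_p·P(0).
P(0) = 0.1968. Require 1/(1 + K_p·0.1968) = 0.01, so 1 + 0.1968·K_p = 100.
K_p = (100 − 1)/0.1968 = 503.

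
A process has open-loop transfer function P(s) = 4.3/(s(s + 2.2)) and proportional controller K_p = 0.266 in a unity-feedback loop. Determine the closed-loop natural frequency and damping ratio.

1 + K_p·P(s) = 0 gives s² + 2.2s + 1.144 = 0.
Matching s² + 2ζω_n s + ω_n²: ω_n = √1.144 = 1.069 rad/s and 2ζω_n = 2.2, so ζ = 2.2/(2·1.069) = 1.03.

ω_n = 1.07 rad/s, ζ = 1.03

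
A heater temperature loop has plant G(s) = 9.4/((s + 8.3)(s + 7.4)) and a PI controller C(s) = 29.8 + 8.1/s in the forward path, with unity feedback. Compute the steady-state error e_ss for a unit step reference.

The open loop C(s)G(s) has a pole at the origin (type 1), so the static position error constant is infinite and e_ss = 1/(1+∞) = 0.

0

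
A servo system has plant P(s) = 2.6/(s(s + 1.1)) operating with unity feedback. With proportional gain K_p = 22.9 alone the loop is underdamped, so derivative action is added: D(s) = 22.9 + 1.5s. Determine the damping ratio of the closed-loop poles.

ζ = 0.324

Forward path: (22.9 + 1.5s)·2.6/(s(s+1.1)). The closed-loop characteristic equation is s² + (1.1 + 2.6·1.5)s + 2.6·22.9 = 0.
That is s² + 5s + 59.54 = 0, so ω_n = 7.716 rad/s and ζ = 5/(2·7.716) = 0.324.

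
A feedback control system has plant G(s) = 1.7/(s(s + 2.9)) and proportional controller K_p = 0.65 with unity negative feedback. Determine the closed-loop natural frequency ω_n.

1 + K_p·G(s) = 0 gives s² + 2.9s + 1.105 = 0.
So ω_n² = 1.105 ⇒ ω_n = 1.051 rad/s, and ζ = 2.9/(2ω_n) = 1.38.

ω_n = 1.05 rad/s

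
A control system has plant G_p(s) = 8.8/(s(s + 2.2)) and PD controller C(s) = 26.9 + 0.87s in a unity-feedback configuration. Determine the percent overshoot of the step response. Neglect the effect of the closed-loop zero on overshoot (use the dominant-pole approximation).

Forward path: (26.9 + 0.87s)·8.8/(s(s+2.2)). The closed-loop characteristic equation is s² + (2.2 + 8.8·0.87)s + 8.8·26.9 = 0.
That is s² + 9.856s + 236.7 = 0, so ω_n = 15.39 rad/s and ζ = 9.856/(2·15.39) = 0.3203.
%OS = 100·exp(−πζ/√(1−ζ²)) = 34.6%.

34.6%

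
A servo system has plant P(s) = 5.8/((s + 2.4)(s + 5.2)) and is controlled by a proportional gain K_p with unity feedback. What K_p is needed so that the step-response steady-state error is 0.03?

K_p = 69.6

For a type-0 loop with proportional control, e_ss = 1/(1 + K_p·P(0)).
P(0) = 0.4647. Require 1/(1 + K_p·0.4647) = 0.03, so 1 + 0.4647·K_p = 33.33.
K_p = (33.33 − 1)/0.4647 = 69.6.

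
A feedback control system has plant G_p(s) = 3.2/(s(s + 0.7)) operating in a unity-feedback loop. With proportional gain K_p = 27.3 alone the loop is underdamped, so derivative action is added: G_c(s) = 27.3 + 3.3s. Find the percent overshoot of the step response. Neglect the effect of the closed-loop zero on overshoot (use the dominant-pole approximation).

Forward path: (27.3 + 3.3s)·3.2/(s(s+0.7)). The closed-loop characteristic equation is s² + (0.7 + 3.2·3.3)s + 3.2·27.3 = 0.
That is s² + 11.26s + 87.36 = 0, so ω_n = 9.347 rad/s and ζ = 11.26/(2·9.347) = 0.6024.
%OS = 100·exp(−πζ/√(1−ζ²)) = 9.34%.

9.34%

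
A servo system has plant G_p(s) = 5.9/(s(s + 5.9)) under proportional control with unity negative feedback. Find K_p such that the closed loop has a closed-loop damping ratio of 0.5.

K_p = 5.9

Closed-loop characteristic equation: s² + 5.9s + K_p·5.9 = 0.
So ω_n = √(5.9K_p) and 2ζω_n = 5.9, giving ζ = 5.9/(2√(5.9K_p)).
Setting ζ = 0.5: √(5.9K_p) = 5.9/(2·0.5) = 5.9, so K_p = 34.81/5.9 = 5.9.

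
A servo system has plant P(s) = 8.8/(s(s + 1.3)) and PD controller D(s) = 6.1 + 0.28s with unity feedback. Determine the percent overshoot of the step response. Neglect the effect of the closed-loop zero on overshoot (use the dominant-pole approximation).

43.4%

Forward path: (6.1 + 0.28s)·8.8/(s(s+1.3)). The closed-loop characteristic equation is s² + (1.3 + 8.8·0.28)s + 8.8·6.1 = 0.
That is s² + 3.764s + 53.68 = 0, so ω_n = 7.327 rad/s and ζ = 3.764/(2·7.327) = 0.2569.
%OS = 100·exp(−πζ/√(1−ζ²)) = 43.4%.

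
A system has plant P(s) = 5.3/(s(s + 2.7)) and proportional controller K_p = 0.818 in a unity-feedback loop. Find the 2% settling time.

From 1 + K_pP(s) = 0: s² + 2.7s + 4.335 = 0 ⇒ ω_n = 2.082, ζ = 0.6484.
2% settling time T_s ≈ 4/(ζω_n) = 4/1.35 = 2.96 s.

T_s ≈ 2.96 s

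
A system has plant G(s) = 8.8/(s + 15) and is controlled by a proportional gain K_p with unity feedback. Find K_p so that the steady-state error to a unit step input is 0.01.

K_p = 169

Steady-state error for a unit step on this type-0 loop is 1/(1 + K_p·G(0)).
G(0) = 0.5867. Require 1/(1 + K_p·0.5867) = 0.01, so 1 + 0.5867·K_p = 100.
K_p = (100 − 1)/0.5867 = 169.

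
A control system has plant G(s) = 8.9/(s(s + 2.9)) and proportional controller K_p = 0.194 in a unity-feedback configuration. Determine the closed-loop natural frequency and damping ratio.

1 + K_p·G(s) = 0 gives s² + 2.9s + 1.727 = 0.
Matching s² + 2ζω_n s + ω_n²: ω_n = √1.727 = 1.314 rad/s and 2ζω_n = 2.9, so ζ = 2.9/(2·1.314) = 1.1.

ω_n = 1.31 rad/s, ζ = 1.1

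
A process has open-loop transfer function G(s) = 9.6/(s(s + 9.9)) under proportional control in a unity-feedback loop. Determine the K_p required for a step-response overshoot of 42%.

From %OS = 100·exp(−πζ/√(1−ζ²)) = 42%, ζ = −ln(0.42)/√(π²+ln²(0.42)) = 0.2662.
Characteristic equation s² + 9.9s + 9.6K_p = 0 gives ζ = 9.9/(2√(9.6K_p)).
Setting ζ = 0.2662: √(9.6K_p) = 9.9/(2·0.2662) = 18.6, so K_p = 345.8/9.6 = 36.

K_p = 36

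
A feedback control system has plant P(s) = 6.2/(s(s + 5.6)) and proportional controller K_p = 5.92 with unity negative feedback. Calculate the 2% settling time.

From 1 + K_pP(s) = 0: s² + 5.6s + 36.7 = 0 ⇒ ω_n = 6.058, ζ = 0.4622.
2% settling time T_s ≈ 4/(ζω_n) = 4/2.8 = 1.43 s.

T_s ≈ 1.43 s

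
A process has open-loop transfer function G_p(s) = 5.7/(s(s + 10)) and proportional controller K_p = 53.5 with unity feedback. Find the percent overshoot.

The closed-loop denominator s² + 10s + 304.9 gives ω_n = √304.9 = 17.46 and ζ = 10/(2ω_n) = 0.2863.
%OS = 100·exp(−πζ/√(1−ζ²)) = 100·exp(−π·0.2863/√0.918) = 39.1%.

39.1%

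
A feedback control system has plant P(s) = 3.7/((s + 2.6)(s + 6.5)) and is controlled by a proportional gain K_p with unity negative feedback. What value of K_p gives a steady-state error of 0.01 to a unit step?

The loop is type 0, so e_ss(step) = 1/(1 + K_pos) with K_pos = K_p·P(0).
P(0) = 0.2189. Require 1/(1 + K_p·0.2189) = 0.01, so 1 + 0.2189·K_p = 100.
K_p = (100 − 1)/0.2189 = 452.

K_p = 452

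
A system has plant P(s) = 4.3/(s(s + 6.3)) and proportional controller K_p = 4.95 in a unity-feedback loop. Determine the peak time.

Closed-loop characteristic equation: s² + 6.3s + 21.29 = 0, so ω_n = 4.614 rad/s and ζ = 6.3/(2·4.614) = 0.6828.
Damped frequency ω_d = ω_n√(1−ζ²) = 3.371 rad/s, so peak time T_p = π/ω_d = 0.932 s.

T_p = 0.932 s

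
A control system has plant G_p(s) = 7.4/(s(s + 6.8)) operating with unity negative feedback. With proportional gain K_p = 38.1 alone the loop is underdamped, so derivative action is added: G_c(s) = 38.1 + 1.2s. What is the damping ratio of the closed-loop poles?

ζ = 0.467

Forward path: (38.1 + 1.2s)·7.4/(s(s+6.8)). The closed-loop characteristic equation is s² + (6.8 + 7.4·1.2)s + 7.4·38.1 = 0.
That is s² + 15.68s + 281.9 = 0, so ω_n = 16.79 rad/s and ζ = 15.68/(2·16.79) = 0.4669.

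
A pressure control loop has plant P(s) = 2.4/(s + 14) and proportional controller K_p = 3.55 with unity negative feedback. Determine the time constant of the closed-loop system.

τ = 0.0444 s

Closed-loop transfer function: T(s) = K_p·P(s)/(1 + K_p·P(s)) = 8.52/(s + 14 + 8.52) = 8.52/(s + 22.52).
Time constant τ = 1/22.52 = 0.0444 s.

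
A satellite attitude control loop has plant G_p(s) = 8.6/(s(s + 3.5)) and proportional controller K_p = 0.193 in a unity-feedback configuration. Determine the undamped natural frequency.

ω_n = 1.29 rad/s

1 + K_p·G_p(s) = 0 gives s² + 3.5s + 1.66 = 0.
So ω_n² = 1.66 ⇒ ω_n = 1.288 rad/s, and ζ = 3.5/(2ω_n) = 1.36.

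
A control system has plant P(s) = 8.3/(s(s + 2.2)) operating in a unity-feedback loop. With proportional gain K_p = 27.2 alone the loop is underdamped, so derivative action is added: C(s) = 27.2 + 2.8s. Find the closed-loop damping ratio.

Forward path: (27.2 + 2.8s)·8.3/(s(s+2.2)). The closed-loop characteristic equation is s² + (2.2 + 8.3·2.8)s + 8.3·27.2 = 0.
That is s² + 25.44s + 225.8 = 0, so ω_n = 15.03 rad/s and ζ = 25.44/(2·15.03) = 0.8466.

ζ = 0.847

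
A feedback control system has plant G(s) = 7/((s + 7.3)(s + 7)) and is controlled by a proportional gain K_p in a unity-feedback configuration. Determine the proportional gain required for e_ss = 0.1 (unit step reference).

K_p = 65.7

For a type-0 loop with proportional control, e_ss = 1/(1 + K_p·G(0)).
G(0) = 0.137. Require 1/(1 + K_p·0.137) = 0.1, so 1 + 0.137·K_p = 10.
K_p = (10 − 1)/0.137 = 65.7.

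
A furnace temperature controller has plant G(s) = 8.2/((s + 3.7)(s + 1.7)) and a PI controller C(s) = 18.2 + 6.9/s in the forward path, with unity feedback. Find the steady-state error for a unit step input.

0

The open loop C(s)G(s) has a pole at the origin (type 1), so the static position error constant is infinite and e_ss = 1/(1+∞) = 0.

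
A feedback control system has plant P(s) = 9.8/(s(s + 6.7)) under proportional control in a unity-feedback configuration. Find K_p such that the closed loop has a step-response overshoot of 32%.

From %OS = 100·exp(−πζ/√(1−ζ²)) = 32%, ζ = −ln(0.32)/√(π²+ln²(0.32)) = 0.341.
Characteristic equation s² + 6.7s + 9.8K_p = 0 gives ζ = 6.7/(2√(9.8K_p)).
Setting ζ = 0.341: √(9.8K_p) = 6.7/(2·0.341) = 9.825, so K_p = 96.53/9.8 = 9.85.

K_p = 9.85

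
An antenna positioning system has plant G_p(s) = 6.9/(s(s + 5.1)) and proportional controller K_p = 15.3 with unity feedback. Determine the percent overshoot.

Closed-loop characteristic equation: s² + 5.1s + 105.6 = 0, so ω_n = 10.27 rad/s and ζ = 5.1/(2·10.27) = 0.2482.
%OS = 100·exp(−πζ/√(1−ζ²)) = 100·exp(−π·0.2482/√0.9384) = 44.7%.

44.7%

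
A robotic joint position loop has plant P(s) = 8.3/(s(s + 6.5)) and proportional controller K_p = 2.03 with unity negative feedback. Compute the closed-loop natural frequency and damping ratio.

ω_n = 4.1 rad/s, ζ = 0.792

With unity feedback the closed-loop characteristic equation is s² + 6.5s + 2.03·8.3 = s² + 6.5s + 16.85 = 0.
Matching s² + 2ζω_n s + ω_n²: ω_n = √16.85 = 4.105 rad/s and 2ζω_n = 6.5, so ζ = 6.5/(2·4.105) = 0.792.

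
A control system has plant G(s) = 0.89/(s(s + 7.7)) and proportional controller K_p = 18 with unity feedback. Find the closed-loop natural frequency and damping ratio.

ω_n = 4 rad/s, ζ = 0.962

With unity feedback the closed-loop characteristic equation is s² + 7.7s + 18·0.89 = s² + 7.7s + 16.02 = 0.
So ω_n² = 16.02 ⇒ ω_n = 4.002 rad/s, and ζ = 7.7/(2ω_n) = 0.962.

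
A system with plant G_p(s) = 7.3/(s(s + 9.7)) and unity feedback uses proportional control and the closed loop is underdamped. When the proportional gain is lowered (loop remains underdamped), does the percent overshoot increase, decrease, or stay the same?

decrease

ζ = 9.7/(2√(7.3K_p)) rises as K_p falls; higher damping means less overshoot.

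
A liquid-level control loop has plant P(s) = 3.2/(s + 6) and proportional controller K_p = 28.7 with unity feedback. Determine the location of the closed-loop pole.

s = -97.84

Closed-loop transfer function: T(s) = K_p·P(s)/(1 + K_p·P(s)) = 91.84/(s + 6 + 91.84) = 91.84/(s + 97.84).
The closed-loop pole is at s = −97.84.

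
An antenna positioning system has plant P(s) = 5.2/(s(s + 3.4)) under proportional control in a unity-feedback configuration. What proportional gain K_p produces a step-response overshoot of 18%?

K_p = 2.42

From %OS = 100·exp(−πζ/√(1−ζ²)) = 18%, ζ = −ln(0.18)/√(π²+ln²(0.18)) = 0.4791.
Characteristic equation s² + 3.4s + 5.2K_p = 0 gives ζ = 3.4/(2√(5.2K_p)).
Setting ζ = 0.4791: √(5.2K_p) = 3.4/(2·0.4791) = 3.548, so K_p = 12.59/5.2 = 2.42.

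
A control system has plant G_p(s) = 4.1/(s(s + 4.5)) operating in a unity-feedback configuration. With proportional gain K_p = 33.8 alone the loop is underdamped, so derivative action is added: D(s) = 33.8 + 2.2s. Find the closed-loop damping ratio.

Forward path: (33.8 + 2.2s)·4.1/(s(s+4.5)). The closed-loop characteristic equation is s² + (4.5 + 4.1·2.2)s + 4.1·33.8 = 0.
That is s² + 13.52s + 138.6 = 0, so ω_n = 11.77 rad/s and ζ = 13.52/(2·11.77) = 0.5742.

ζ = 0.574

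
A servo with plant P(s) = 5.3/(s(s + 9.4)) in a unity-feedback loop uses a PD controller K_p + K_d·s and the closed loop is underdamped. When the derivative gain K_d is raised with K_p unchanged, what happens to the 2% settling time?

Characteristic equation s² + (9.4 + 5.3K_d)s + 5.3K_p = 0: raising K_d increases ζω_n = (9.4+5.3K_d)/2 while the loop stays underdamped, so T_s ≈ 4/(ζω_n) decreases.

decrease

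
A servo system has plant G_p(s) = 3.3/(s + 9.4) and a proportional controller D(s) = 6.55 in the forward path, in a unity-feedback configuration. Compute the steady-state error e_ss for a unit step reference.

0.303

The loop is type 0. Static position error constant K_pos = D(0)·G_p(0) = 6.55·0.3511 = 2.299.
Steady-state error to a unit step: e_ss = 1/(1+K_pos) = 1/3.299 = 0.303.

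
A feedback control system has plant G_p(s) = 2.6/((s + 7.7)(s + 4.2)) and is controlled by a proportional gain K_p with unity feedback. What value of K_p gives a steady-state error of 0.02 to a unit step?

The loop is type 0, so e_ss(step) = 1/(1 + K_pos) with K_pos = K_p·G_p(0).
G_p(0) = 0.0804. Require 1/(1 + K_p·0.0804) = 0.02, so 1 + 0.0804·K_p = 50.
K_p = (50 − 1)/0.0804 = 609.

K_p = 609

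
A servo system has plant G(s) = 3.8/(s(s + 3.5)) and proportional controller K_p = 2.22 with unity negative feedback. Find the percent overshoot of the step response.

9.33%

From 1 + K_pG(s) = 0: s² + 3.5s + 8.436 = 0 ⇒ ω_n = 2.904, ζ = 0.6025.
%OS = 100·exp(−πζ/√(1−ζ²)) = 100·exp(−π·0.6025/√0.637) = 9.33%.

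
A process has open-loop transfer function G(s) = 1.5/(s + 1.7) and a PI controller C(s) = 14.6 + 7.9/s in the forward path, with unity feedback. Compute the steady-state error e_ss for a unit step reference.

0

The open loop C(s)G(s) has a pole at the origin (type 1), so the static position error constant is infinite and e_ss = 1/(1+∞) = 0.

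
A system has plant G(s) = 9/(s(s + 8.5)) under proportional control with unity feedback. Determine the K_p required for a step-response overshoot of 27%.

K_p = 13.6

From %OS = 100·exp(−πζ/√(1−ζ²)) = 27%, ζ = −ln(0.27)/√(π²+ln²(0.27)) = 0.3847.
Characteristic equation s² + 8.5s + 9K_p = 0 gives ζ = 8.5/(2√(9K_p)).
Setting ζ = 0.3847: √(9K_p) = 8.5/(2·0.3847) = 11.05, so K_p = 122/9 = 13.6.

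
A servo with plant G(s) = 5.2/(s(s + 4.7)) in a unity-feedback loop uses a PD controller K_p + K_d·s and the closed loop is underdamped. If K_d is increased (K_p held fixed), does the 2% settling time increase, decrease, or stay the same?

decrease

Characteristic equation s² + (4.7 + 5.2K_d)s + 5.2K_p = 0: raising K_d increases ζω_n = (4.7+5.2K_d)/2 while the loop stays underdamped, so T_s ≈ 4/(ζω_n) decreases.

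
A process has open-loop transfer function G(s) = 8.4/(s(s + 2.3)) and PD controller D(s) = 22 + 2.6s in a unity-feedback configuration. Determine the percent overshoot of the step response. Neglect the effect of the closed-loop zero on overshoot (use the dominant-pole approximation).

0.233%

Forward path: (22 + 2.6s)·8.4/(s(s+2.3)). The closed-loop characteristic equation is s² + (2.3 + 8.4·2.6)s + 8.4·22 = 0.
That is s² + 24.14s + 184.8 = 0, so ω_n = 13.59 rad/s and ζ = 24.14/(2·13.59) = 0.8879.
%OS = 100·exp(−πζ/√(1−ζ²)) = 0.233%.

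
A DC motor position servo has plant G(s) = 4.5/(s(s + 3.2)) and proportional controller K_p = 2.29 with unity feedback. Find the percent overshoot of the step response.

16.4%

Closed-loop characteristic equation: s² + 3.2s + 10.3 = 0, so ω_n = 3.21 rad/s and ζ = 3.2/(2·3.21) = 0.4984.
%OS = 100·exp(−πζ/√(1−ζ²)) = 100·exp(−π·0.4984/√0.7516) = 16.4%.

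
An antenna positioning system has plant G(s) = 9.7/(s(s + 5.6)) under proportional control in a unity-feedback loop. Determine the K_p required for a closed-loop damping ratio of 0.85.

K_p = 1.12

Closed-loop characteristic equation: s² + 5.6s + K_p·9.7 = 0.
So ω_n = √(9.7K_p) and 2ζω_n = 5.6, giving ζ = 5.6/(2√(9.7K_p)).
Setting ζ = 0.85: √(9.7K_p) = 5.6/(2·0.85) = 3.294, so K_p = 10.85/9.7 = 1.12.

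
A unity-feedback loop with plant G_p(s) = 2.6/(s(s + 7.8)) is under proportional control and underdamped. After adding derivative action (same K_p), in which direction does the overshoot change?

decrease

With PD the characteristic equation becomes s² + (a + K·K_d)s + K·K_p = 0; the damping term grows, ζ rises, overshoot falls.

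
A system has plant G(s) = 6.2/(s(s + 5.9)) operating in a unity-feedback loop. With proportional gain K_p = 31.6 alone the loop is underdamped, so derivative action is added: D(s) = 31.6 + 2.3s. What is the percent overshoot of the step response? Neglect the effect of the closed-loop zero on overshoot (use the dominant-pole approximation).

3.84%

Forward path: (31.6 + 2.3s)·6.2/(s(s+5.9)). The closed-loop characteristic equation is s² + (5.9 + 6.2·2.3)s + 6.2·31.6 = 0.
That is s² + 20.16s + 195.9 = 0, so ω_n = 14 rad/s and ζ = 20.16/(2·14) = 0.7201.
%OS = 100·exp(−πζ/√(1−ζ²)) = 3.84%.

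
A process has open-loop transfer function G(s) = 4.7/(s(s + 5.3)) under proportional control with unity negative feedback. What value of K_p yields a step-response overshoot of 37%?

From %OS = 100·exp(−πζ/√(1−ζ²)) = 37%, ζ = −ln(0.37)/√(π²+ln²(0.37)) = 0.3017.
Characteristic equation s² + 5.3s + 4.7K_p = 0 gives ζ = 5.3/(2√(4.7K_p)).
Setting ζ = 0.3017: √(4.7K_p) = 5.3/(2·0.3017) = 8.783, so K_p = 77.14/4.7 = 16.4.

K_p = 16.4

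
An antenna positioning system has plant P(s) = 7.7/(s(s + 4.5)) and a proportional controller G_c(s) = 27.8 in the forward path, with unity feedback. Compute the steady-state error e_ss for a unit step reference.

The open loop G_c(s)P(s) has a pole at the origin (type 1), so the static position error constant is infinite and e_ss = 1/(1+∞) = 0.

0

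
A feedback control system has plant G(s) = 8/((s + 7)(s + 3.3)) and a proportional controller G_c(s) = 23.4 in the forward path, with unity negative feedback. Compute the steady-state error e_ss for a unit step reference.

The loop is type 0. Static position error constant K_pos = G_c(0)·G(0) = 23.4·0.3463 = 8.104.
Steady-state error to a unit step: e_ss = 1/(1+K_pos) = 1/9.104 = 0.11.

0.11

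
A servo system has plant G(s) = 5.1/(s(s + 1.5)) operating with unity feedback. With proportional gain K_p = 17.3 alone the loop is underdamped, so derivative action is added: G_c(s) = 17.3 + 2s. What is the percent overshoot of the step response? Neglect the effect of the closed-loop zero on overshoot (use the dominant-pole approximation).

8.2%

Forward path: (17.3 + 2s)·5.1/(s(s+1.5)). The closed-loop characteristic equation is s² + (1.5 + 5.1·2)s + 5.1·17.3 = 0.
That is s² + 11.7s + 88.23 = 0, so ω_n = 9.393 rad/s and ζ = 11.7/(2·9.393) = 0.6228.
%OS = 100·exp(−πζ/√(1−ζ²)) = 8.2%.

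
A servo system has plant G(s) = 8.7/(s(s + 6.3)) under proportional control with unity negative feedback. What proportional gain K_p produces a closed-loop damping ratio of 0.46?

K_p = 5.39

Closed-loop characteristic equation: s² + 6.3s + K_p·8.7 = 0.
So ω_n = √(8.7K_p) and 2ζω_n = 6.3, giving ζ = 6.3/(2√(8.7K_p)).
Setting ζ = 0.46: √(8.7K_p) = 6.3/(2·0.46) = 6.848, so K_p = 46.89/8.7 = 5.39.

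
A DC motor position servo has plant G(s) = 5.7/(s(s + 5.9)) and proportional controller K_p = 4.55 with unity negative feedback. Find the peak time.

Closed-loop characteristic equation: s² + 5.9s + 25.93 = 0, so ω_n = 5.093 rad/s and ζ = 5.9/(2·5.093) = 0.5793.
Damped frequency ω_d = ω_n√(1−ζ²) = 4.151 rad/s, so peak time T_p = π/ω_d = 0.757 s.

T_p = 0.757 s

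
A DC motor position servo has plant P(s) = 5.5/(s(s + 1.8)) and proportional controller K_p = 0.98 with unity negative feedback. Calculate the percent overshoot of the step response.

Closed-loop characteristic equation: s² + 1.8s + 5.39 = 0, so ω_n = 2.322 rad/s and ζ = 1.8/(2·2.322) = 0.3877.
%OS = 100·exp(−πζ/√(1−ζ²)) = 100·exp(−π·0.3877/√0.8497) = 26.7%.

26.7%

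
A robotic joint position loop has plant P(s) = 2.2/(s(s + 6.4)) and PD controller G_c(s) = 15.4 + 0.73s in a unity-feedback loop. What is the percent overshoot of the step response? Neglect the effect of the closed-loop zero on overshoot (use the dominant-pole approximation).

5.1%

Forward path: (15.4 + 0.73s)·2.2/(s(s+6.4)). The closed-loop characteristic equation is s² + (6.4 + 2.2·0.73)s + 2.2·15.4 = 0.
That is s² + 8.006s + 33.88 = 0, so ω_n = 5.821 rad/s and ζ = 8.006/(2·5.821) = 0.6877.
%OS = 100·exp(−πζ/√(1−ζ²)) = 5.1%.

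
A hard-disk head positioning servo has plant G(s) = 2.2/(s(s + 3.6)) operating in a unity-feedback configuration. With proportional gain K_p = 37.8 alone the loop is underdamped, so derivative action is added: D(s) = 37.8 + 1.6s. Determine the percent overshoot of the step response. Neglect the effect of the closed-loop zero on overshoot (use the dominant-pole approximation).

Forward path: (37.8 + 1.6s)·2.2/(s(s+3.6)). The closed-loop characteristic equation is s² + (3.6 + 2.2·1.6)s + 2.2·37.8 = 0.
That is s² + 7.12s + 83.16 = 0, so ω_n = 9.119 rad/s and ζ = 7.12/(2·9.119) = 0.3904.
%OS = 100·exp(−πζ/√(1−ζ²)) = 26.4%.

26.4%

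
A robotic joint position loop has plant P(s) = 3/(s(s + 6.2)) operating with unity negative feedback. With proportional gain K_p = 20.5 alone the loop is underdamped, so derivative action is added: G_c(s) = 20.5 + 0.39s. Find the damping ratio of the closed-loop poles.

ζ = 0.47

Forward path: (20.5 + 0.39s)·3/(s(s+6.2)). The closed-loop characteristic equation is s² + (6.2 + 3·0.39)s + 3·20.5 = 0.
That is s² + 7.37s + 61.5 = 0, so ω_n = 7.842 rad/s and ζ = 7.37/(2·7.842) = 0.4699.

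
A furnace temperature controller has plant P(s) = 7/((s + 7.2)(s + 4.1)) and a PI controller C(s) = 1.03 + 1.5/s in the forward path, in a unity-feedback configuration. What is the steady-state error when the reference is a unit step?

The open loop C(s)P(s) has a pole at the origin (type 1), so the static position error constant is infinite and e_ss = 1/(1+∞) = 0.

0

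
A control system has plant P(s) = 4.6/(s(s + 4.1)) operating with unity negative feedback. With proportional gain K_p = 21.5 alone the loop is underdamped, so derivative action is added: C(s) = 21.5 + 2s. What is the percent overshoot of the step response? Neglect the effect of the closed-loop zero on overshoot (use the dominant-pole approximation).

5.93%

Forward path: (21.5 + 2s)·4.6/(s(s+4.1)). The closed-loop characteristic equation is s² + (4.1 + 4.6·2)s + 4.6·21.5 = 0.
That is s² + 13.3s + 98.9 = 0, so ω_n = 9.945 rad/s and ζ = 13.3/(2·9.945) = 0.6687.
%OS = 100·exp(−πζ/√(1−ζ²)) = 5.93%.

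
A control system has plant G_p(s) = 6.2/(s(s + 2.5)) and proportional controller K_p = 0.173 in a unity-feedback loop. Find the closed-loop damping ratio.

1 + K_p·G_p(s) = 0 gives s² + 2.5s + 1.073 = 0.
So ω_n² = 1.073 ⇒ ω_n = 1.036 rad/s, and ζ = 2.5/(2ω_n) = 1.21.

ζ = 1.21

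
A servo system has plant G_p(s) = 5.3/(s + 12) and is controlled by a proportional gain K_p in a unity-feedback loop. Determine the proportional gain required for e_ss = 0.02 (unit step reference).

Steady-state error for a unit step on this type-0 loop is 1/(1 + K_p·G_p(0)).
G_p(0) = 0.4417. Require 1/(1 + K_p·0.4417) = 0.02, so 1 + 0.4417·K_p = 50.
K_p = (50 − 1)/0.4417 = 111.

K_p = 111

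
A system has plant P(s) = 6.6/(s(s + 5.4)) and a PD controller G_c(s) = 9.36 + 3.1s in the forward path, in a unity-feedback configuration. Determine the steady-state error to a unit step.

0

The open loop G_c(s)P(s) has a pole at the origin (type 1), so the static position error constant is infinite and e_ss = 1/(1+∞) = 0.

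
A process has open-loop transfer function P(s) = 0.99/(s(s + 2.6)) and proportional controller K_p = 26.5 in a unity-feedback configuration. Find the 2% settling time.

T_s ≈ 3.08 s

Closed-loop characteristic equation: s² + 2.6s + 26.23 = 0, so ω_n = 5.122 rad/s and ζ = 2.6/(2·5.122) = 0.2538.
2% settling time T_s ≈ 4/(ζω_n) = 4/1.3 = 3.08 s.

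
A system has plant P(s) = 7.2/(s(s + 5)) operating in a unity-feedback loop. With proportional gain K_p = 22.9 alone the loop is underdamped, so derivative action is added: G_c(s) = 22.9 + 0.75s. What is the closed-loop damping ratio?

Forward path: (22.9 + 0.75s)·7.2/(s(s+5)). The closed-loop characteristic equation is s² + (5 + 7.2·0.75)s + 7.2·22.9 = 0.
That is s² + 10.4s + 164.9 = 0, so ω_n = 12.84 rad/s and ζ = 10.4/(2·12.84) = 0.405.

ζ = 0.405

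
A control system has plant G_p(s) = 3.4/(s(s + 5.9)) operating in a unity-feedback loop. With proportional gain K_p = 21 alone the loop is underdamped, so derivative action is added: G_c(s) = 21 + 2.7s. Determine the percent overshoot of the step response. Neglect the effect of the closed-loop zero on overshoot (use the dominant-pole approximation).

0.201%

Forward path: (21 + 2.7s)·3.4/(s(s+5.9)). The closed-loop characteristic equation is s² + (5.9 + 3.4·2.7)s + 3.4·21 = 0.
That is s² + 15.08s + 71.4 = 0, so ω_n = 8.45 rad/s and ζ = 15.08/(2·8.45) = 0.8923.
%OS = 100·exp(−πζ/√(1−ζ²)) = 0.201%.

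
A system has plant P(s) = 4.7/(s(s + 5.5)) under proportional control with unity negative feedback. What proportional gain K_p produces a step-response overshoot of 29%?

K_p = 12

From %OS = 100·exp(−πζ/√(1−ζ²)) = 29%, ζ = −ln(0.29)/√(π²+ln²(0.29)) = 0.3666.
Characteristic equation s² + 5.5s + 4.7K_p = 0 gives ζ = 5.5/(2√(4.7K_p)).
Setting ζ = 0.3666: √(4.7K_p) = 5.5/(2·0.3666) = 7.501, so K_p = 56.27/4.7 = 12.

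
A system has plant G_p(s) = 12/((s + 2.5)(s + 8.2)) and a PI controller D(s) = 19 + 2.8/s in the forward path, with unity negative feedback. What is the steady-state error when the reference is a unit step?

0

The open loop D(s)G_p(s) has a pole at the origin (type 1), so the static position error constant is infinite and e_ss = 1/(1+∞) = 0.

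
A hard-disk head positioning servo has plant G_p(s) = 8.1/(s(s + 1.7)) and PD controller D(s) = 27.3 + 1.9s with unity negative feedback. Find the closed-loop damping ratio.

Forward path: (27.3 + 1.9s)·8.1/(s(s+1.7)). The closed-loop characteristic equation is s² + (1.7 + 8.1·1.9)s + 8.1·27.3 = 0.
That is s² + 17.09s + 221.1 = 0, so ω_n = 14.87 rad/s and ζ = 17.09/(2·14.87) = 0.5746.

ζ = 0.575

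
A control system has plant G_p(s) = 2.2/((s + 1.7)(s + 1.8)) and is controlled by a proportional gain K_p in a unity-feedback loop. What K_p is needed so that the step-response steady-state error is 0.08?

The loop is type 0, so e_ss(step) = 1/(1 + K_pos) with K_pos = K_p·G_p(0).
G_p(0) = 0.719. Require 1/(1 + K_p·0.719) = 0.08, so 1 + 0.719·K_p = 12.5.
K_p = (12.5 − 1)/0.719 = 16.

K_p = 16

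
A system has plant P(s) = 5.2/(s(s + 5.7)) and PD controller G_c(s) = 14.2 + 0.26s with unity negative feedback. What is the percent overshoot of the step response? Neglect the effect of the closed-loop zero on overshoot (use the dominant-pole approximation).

24.3%

Forward path: (14.2 + 0.26s)·5.2/(s(s+5.7)). The closed-loop characteristic equation is s² + (5.7 + 5.2·0.26)s + 5.2·14.2 = 0.
That is s² + 7.052s + 73.84 = 0, so ω_n = 8.593 rad/s and ζ = 7.052/(2·8.593) = 0.4103.
%OS = 100·exp(−πζ/√(1−ζ²)) = 24.3%.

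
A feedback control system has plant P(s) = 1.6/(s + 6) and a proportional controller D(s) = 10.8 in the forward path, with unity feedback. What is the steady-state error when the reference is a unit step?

0.258

The loop is type 0. Static position error constant K_pos = D(0)·P(0) = 10.8·0.2667 = 2.88.
Steady-state error to a unit step: e_ss = 1/(1+K_pos) = 1/3.88 = 0.258.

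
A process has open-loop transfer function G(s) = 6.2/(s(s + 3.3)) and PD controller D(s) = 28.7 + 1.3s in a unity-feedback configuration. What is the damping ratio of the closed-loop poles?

ζ = 0.426

Forward path: (28.7 + 1.3s)·6.2/(s(s+3.3)). The closed-loop characteristic equation is s² + (3.3 + 6.2·1.3)s + 6.2·28.7 = 0.
That is s² + 11.36s + 177.9 = 0, so ω_n = 13.34 rad/s and ζ = 11.36/(2·13.34) = 0.4258.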